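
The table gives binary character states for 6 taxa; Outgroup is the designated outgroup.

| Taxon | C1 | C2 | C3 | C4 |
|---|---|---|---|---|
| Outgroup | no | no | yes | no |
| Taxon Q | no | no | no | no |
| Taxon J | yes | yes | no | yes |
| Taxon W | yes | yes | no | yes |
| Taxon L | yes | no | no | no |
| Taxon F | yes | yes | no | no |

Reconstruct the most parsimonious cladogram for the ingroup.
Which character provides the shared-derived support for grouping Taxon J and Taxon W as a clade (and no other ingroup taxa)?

C4

Character polarity is set by the outgroup: the derived state is whichever differs from the outgroup's state, so for C3 the derived state is 'no', and for the remaining characters it is 'yes'.
Only Taxon F, Taxon J, Taxon L, and Taxon W show the derived state 'yes' for C1, supporting them as a clade.
C2: derived state 'yes' in Taxon F, Taxon J, and Taxon W only — synapomorphy for {Taxon F, Taxon J, Taxon W}.
C3 (derived state 'no') is shared by all ingroup taxa — unites the whole ingroup.
Only Taxon J and Taxon W show the derived state 'yes' for C4, supporting them as a clade.
Most parsimonious ingroup topology: (Taxon Q,(((Taxon J,Taxon W),Taxon F),Taxon L)).
The clade {Taxon J, Taxon W} is supported by C4: its derived state 'yes' occurs in exactly those taxa and in no other taxon (including the outgroup).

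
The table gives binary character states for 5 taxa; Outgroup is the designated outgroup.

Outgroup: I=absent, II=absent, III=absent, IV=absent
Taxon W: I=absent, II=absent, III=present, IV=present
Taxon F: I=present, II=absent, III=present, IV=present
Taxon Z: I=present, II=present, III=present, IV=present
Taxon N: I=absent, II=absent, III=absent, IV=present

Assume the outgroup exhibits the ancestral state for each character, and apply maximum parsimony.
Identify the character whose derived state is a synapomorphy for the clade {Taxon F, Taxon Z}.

The outgroup has state 'absent' for every character, so 'present' is the derived state throughout.
Only Taxon F and Taxon Z show the derived state 'present' for I, supporting them as a clade.
II: derived state 'present' in Taxon Z only — an autapomorphy, so it tells us nothing about relationships among taxa.
III: derived state 'present' in Taxon F, Taxon W, and Taxon Z only — synapomorphy for {Taxon F, Taxon W, Taxon Z}.
IV (derived state 'present') is shared by all ingroup taxa — unites the whole ingroup.
Most parsimonious ingroup topology: ((Taxon W,(Taxon F,Taxon Z)),Taxon N).
The clade {Taxon F, Taxon Z} is supported by I: its derived state 'present' occurs in exactly those taxa and in no other taxon (including the outgroup).

I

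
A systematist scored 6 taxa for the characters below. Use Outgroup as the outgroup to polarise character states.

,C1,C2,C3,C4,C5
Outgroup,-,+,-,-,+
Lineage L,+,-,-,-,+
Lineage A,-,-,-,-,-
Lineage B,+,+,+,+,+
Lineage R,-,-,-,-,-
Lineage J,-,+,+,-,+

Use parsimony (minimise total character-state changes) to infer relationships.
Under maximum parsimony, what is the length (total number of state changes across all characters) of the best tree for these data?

6

Character polarity is set by the outgroup: the derived state is whichever differs from the outgroup's state, so for C2, C5 the derived state is '-', and for the remaining characters it is '+'.
C1 (state '+') occurs in Lineage B and Lineage L but conflicts with the nesting implied by the other characters — most parsimoniously interpreted as homoplasy.
Only Lineage A, Lineage L, and Lineage R show the derived state '-' for C2, supporting them as a clade.
Only Lineage B and Lineage J show the derived state '+' for C3, supporting them as a clade.
C4: derived state '+' in Lineage B only — an autapomorphy, so it tells us nothing about relationships among taxa.
Only Lineage A and Lineage R show the derived state '-' for C5, supporting them as a clade.
Most parsimonious ingroup topology: ((Lineage L,(Lineage A,Lineage R)),(Lineage B,Lineage J)).
Changes per character on this tree: C1: 2; C2: 1; C3: 1; C4: 1; C5: 1.
Total = 6.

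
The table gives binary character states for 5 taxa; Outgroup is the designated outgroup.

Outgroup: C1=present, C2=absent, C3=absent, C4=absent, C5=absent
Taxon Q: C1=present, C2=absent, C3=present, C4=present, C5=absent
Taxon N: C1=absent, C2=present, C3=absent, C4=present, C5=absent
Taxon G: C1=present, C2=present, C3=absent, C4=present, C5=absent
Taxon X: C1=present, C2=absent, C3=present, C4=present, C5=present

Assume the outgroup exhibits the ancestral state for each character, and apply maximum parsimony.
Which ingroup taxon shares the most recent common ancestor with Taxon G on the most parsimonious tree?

Character polarity is set by the outgroup: the derived state is whichever differs from the outgroup's state, so for C1 the derived state is 'absent', and for the remaining characters it is 'present'.
C1: derived state 'absent' in Taxon N only — an autapomorphy, so it tells us nothing about relationships among taxa.
C2 (derived state 'present') is shared by Taxon G and Taxon N — a synapomorphy uniting that clade.
Only Taxon Q and Taxon X show the derived state 'present' for C3, supporting them as a clade.
All ingroup taxa share the derived state 'present' for C4; it defines the ingroup but does not resolve relationships within it.
C5: derived state 'present' in Taxon X only — an autapomorphy, so it tells us nothing about relationships among taxa.
Most parsimonious ingroup topology: ((Taxon Q,Taxon X),(Taxon N,Taxon G)).
Taxon G and Taxon N form a cherry on this tree, so they are sister taxa.

Taxon N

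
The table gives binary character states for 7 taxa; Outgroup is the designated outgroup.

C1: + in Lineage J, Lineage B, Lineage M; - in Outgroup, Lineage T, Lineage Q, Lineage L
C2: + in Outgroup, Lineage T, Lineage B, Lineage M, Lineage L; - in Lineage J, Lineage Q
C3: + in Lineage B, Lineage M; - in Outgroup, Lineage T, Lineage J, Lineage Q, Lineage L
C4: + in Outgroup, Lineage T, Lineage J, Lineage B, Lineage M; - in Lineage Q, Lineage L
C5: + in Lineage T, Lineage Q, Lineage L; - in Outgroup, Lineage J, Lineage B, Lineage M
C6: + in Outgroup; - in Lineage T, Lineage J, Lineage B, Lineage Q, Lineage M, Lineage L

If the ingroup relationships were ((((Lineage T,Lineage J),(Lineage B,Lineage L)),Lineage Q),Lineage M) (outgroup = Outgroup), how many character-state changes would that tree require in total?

Map each character onto ((((Lineage T,Lineage J),(Lineage B,Lineage L)),Lineage Q),Lineage M) (rooted by Outgroup) and count the minimum state changes it requires (Fitch parsimony):
C1: 3; C2: 2; C3: 2; C4: 2; C5: 3; C6: 1.
Total tree length = 13.

13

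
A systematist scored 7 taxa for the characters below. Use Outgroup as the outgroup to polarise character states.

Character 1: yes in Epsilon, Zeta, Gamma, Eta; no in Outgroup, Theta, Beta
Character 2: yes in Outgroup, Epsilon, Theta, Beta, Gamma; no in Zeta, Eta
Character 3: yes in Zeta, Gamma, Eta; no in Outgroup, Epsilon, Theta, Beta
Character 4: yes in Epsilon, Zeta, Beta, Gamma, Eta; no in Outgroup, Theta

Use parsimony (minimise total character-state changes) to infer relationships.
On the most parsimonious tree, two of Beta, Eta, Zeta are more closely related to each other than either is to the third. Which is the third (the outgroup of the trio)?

Beta

Character polarity is set by the outgroup: the derived state is whichever differs from the outgroup's state, so for Character 2 the derived state is 'no', and for the remaining characters it is 'yes'.
Character 1: derived state 'yes' in Epsilon, Eta, Gamma, and Zeta only — synapomorphy for {Epsilon, Eta, Gamma, Zeta}.
Character 2: derived state 'no' in Eta and Zeta only — synapomorphy for {Eta, Zeta}.
Character 3 (derived state 'yes') is shared by Eta, Gamma, and Zeta — a synapomorphy uniting that clade.
Only Beta, Epsilon, Eta, Gamma, and Zeta show the derived state 'yes' for Character 4, supporting them as a clade.
Most parsimonious ingroup topology: (((Epsilon,((Zeta,Eta),Gamma)),Beta),Theta).
Zeta and Eta share a more recent common ancestor with each other than either does with Beta, so Beta is the least closely related of the three.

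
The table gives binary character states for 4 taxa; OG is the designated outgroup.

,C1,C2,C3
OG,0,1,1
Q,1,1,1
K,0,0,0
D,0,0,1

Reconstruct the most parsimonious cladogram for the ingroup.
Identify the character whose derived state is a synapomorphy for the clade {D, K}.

Character polarity is set by the outgroup: the derived state is whichever differs from the outgroup's state, so for C2, C3 the derived state is '0', and for the remaining characters it is '1'.
C1 (derived state '1') is unique to Q (autapomorphy; uninformative for grouping).
C2: derived state '0' in D and K only — synapomorphy for {D, K}.
C3 (derived state '0') is unique to K (autapomorphy; uninformative for grouping).
Most parsimonious ingroup topology: (Q,(K,D)).
The clade {D, K} is supported by C2: its derived state '0' occurs in exactly those taxa and in no other taxon (including the outgroup).

C2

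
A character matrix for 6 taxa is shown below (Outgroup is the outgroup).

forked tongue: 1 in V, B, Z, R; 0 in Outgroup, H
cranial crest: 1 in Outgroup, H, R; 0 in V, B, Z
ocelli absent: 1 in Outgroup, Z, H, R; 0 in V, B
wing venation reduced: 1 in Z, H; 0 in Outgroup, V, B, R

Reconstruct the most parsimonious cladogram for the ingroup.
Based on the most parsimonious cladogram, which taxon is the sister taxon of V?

B

Character polarity is set by the outgroup: the derived state is whichever differs from the outgroup's state, so for cranial crest, ocelli absent the derived state is '0', and for the remaining characters it is '1'.
forked tongue: derived state '1' in B, R, V, and Z only — synapomorphy for {B, R, V, Z}.
cranial crest: derived state '0' in B, V, and Z only — synapomorphy for {B, V, Z}.
ocelli absent (derived state '0') is shared by B and V — a synapomorphy uniting that clade.
wing venation reduced groups H and Z, which is incompatible with the clades supported by the remaining characters; treating it as convergent (homoplasy) costs fewer steps than any alternative tree.
Most parsimonious ingroup topology: ((((V,B),Z),R),H).
V and B form a cherry on this tree, so they are sister taxa.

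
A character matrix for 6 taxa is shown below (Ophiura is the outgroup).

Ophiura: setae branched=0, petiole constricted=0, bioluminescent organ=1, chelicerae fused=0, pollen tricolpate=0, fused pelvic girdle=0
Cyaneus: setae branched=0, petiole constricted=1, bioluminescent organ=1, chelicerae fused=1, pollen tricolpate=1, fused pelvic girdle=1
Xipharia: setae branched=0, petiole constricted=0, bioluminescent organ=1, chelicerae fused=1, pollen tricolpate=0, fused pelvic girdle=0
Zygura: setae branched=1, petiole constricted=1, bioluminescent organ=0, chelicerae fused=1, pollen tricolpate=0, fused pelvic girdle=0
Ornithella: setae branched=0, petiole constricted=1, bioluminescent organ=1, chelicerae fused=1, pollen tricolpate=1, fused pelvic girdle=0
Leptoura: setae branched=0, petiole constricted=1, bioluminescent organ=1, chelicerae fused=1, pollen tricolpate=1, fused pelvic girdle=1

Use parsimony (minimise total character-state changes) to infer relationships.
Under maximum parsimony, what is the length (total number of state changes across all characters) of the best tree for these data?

Character polarity is set by the outgroup: the derived state is whichever differs from the outgroup's state, so for bioluminescent organ the derived state is '0', and for the remaining characters it is '1'.
setae branched: derived state '1' in Zygura only — an autapomorphy, so it tells us nothing about relationships among taxa.
Only Cyaneus, Leptoura, Ornithella, and Zygura show the derived state '1' for petiole constricted, supporting them as a clade.
bioluminescent organ: derived state '0' in Zygura only — an autapomorphy, so it tells us nothing about relationships among taxa.
All ingroup taxa share the derived state '1' for chelicerae fused; it defines the ingroup but does not resolve relationships within it.
Only Cyaneus, Leptoura, and Ornithella show the derived state '1' for pollen tricolpate, supporting them as a clade.
Only Cyaneus and Leptoura show the derived state '1' for fused pelvic girdle, supporting them as a clade.
Most parsimonious ingroup topology: ((((Cyaneus,Leptoura),Ornithella),Zygura),Xipharia).
Changes per character on this tree: setae branched: 1; petiole constricted: 1; bioluminescent organ: 1; chelicerae fused: 1; pollen tricolpate: 1; fused pelvic girdle: 1.
Total = 6.

6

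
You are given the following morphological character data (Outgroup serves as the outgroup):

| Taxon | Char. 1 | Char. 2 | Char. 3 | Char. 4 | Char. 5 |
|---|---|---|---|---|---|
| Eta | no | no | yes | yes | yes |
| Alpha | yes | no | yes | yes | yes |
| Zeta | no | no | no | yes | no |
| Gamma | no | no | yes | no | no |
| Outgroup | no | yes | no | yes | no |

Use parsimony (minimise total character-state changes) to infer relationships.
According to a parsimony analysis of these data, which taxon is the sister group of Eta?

Character polarity is set by the outgroup: the derived state is whichever differs from the outgroup's state, so for Char. 2, Char. 4 the derived state is 'no', and for the remaining characters it is 'yes'.
Char. 1: derived state 'yes' in Alpha only — an autapomorphy, so it tells us nothing about relationships among taxa.
All ingroup taxa share the derived state 'no' for Char. 2; it defines the ingroup but does not resolve relationships within it.
Only Alpha, Eta, and Gamma show the derived state 'yes' for Char. 3, supporting them as a clade.
Char. 4 (derived state 'no') is unique to Gamma (autapomorphy; uninformative for grouping).
Char. 5: derived state 'yes' in Alpha and Eta only — synapomorphy for {Alpha, Eta}.
Most parsimonious ingroup topology: ((Gamma,(Eta,Alpha)),Zeta).
Eta and Alpha form a cherry on this tree, so they are sister taxa.

Alpha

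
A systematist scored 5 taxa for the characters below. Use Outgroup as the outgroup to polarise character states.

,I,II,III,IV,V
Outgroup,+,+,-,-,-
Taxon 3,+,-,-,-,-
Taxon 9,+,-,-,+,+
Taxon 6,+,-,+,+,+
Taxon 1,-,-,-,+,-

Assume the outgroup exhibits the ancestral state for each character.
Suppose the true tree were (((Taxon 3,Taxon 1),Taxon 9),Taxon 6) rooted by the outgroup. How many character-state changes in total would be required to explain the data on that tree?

Map each character onto (((Taxon 3,Taxon 1),Taxon 9),Taxon 6) (rooted by Outgroup) and count the minimum state changes it requires (Fitch parsimony):
I: 1; II: 1; III: 1; IV: 2; V: 2.
Total tree length = 7.

7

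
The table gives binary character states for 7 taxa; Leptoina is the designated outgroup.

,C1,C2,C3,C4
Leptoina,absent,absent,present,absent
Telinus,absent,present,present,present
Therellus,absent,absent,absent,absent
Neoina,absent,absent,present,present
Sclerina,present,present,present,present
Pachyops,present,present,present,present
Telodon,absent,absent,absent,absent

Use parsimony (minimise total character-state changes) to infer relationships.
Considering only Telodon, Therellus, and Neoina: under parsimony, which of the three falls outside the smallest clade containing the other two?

Character polarity is set by the outgroup: the derived state is whichever differs from the outgroup's state, so for C3 the derived state is 'absent', and for the remaining characters it is 'present'.
C1 (derived state 'present') is shared by Pachyops and Sclerina — a synapomorphy uniting that clade.
Only Pachyops, Sclerina, and Telinus show the derived state 'present' for C2, supporting them as a clade.
Only Telodon and Therellus show the derived state 'absent' for C3, supporting them as a clade.
C4 (derived state 'present') is shared by Neoina, Pachyops, Sclerina, and Telinus — a synapomorphy uniting that clade.
Most parsimonious ingroup topology: (((Telinus,(Sclerina,Pachyops)),Neoina),(Therellus,Telodon)).
Therellus and Telodon share a more recent common ancestor with each other than either does with Neoina, so Neoina is the least closely related of the three.

Neoina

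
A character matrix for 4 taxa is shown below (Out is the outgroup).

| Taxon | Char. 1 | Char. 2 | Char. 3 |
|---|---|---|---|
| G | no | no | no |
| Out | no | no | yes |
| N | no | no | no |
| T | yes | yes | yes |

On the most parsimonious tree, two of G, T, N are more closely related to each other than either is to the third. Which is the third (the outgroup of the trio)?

T

Character polarity is set by the outgroup: the derived state is whichever differs from the outgroup's state, so for Char. 3 the derived state is 'no', and for the remaining characters it is 'yes'.
Char. 1: derived state 'yes' in T only — an autapomorphy, so it tells us nothing about relationships among taxa.
Char. 2 (derived state 'yes') is unique to T (autapomorphy; uninformative for grouping).
Char. 3 (derived state 'no') is shared by G and N — a synapomorphy uniting that clade.
Most parsimonious ingroup topology: ((G,N),T).
N and G share a more recent common ancestor with each other than either does with T, so T is the least closely related of the three.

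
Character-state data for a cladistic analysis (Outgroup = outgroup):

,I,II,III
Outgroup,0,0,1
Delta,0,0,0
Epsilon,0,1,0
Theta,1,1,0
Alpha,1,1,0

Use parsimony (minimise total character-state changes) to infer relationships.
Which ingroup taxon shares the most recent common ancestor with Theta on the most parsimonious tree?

Character polarity is set by the outgroup: the derived state is whichever differs from the outgroup's state, so for III the derived state is '0', and for the remaining characters it is '1'.
I (derived state '1') is shared by Alpha and Theta — a synapomorphy uniting that clade.
Only Alpha, Epsilon, and Theta show the derived state '1' for II, supporting them as a clade.
All ingroup taxa share the derived state '0' for III; it defines the ingroup but does not resolve relationships within it.
Most parsimonious ingroup topology: (Delta,(Epsilon,(Theta,Alpha))).
Theta and Alpha form a cherry on this tree, so they are sister taxa.

Alpha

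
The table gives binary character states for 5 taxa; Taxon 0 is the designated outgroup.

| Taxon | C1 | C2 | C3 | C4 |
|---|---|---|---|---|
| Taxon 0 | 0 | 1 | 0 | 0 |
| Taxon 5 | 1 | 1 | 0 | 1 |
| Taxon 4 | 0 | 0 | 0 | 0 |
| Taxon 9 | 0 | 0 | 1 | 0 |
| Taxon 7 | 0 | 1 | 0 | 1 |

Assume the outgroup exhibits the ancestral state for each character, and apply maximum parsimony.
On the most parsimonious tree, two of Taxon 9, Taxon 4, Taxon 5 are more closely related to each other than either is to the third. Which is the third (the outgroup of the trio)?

Taxon 5

Character polarity is set by the outgroup: the derived state is whichever differs from the outgroup's state, so for C2 the derived state is '0', and for the remaining characters it is '1'.
C1 (derived state '1') is unique to Taxon 5 (autapomorphy; uninformative for grouping).
C2 (derived state '0') is shared by Taxon 4 and Taxon 9 — a synapomorphy uniting that clade.
C3: derived state '1' in Taxon 9 only — an autapomorphy, so it tells us nothing about relationships among taxa.
C4: derived state '1' in Taxon 5 and Taxon 7 only — synapomorphy for {Taxon 5, Taxon 7}.
Most parsimonious ingroup topology: ((Taxon 5,Taxon 7),(Taxon 4,Taxon 9)).
Taxon 9 and Taxon 4 share a more recent common ancestor with each other than either does with Taxon 5, so Taxon 5 is the least closely related of the three.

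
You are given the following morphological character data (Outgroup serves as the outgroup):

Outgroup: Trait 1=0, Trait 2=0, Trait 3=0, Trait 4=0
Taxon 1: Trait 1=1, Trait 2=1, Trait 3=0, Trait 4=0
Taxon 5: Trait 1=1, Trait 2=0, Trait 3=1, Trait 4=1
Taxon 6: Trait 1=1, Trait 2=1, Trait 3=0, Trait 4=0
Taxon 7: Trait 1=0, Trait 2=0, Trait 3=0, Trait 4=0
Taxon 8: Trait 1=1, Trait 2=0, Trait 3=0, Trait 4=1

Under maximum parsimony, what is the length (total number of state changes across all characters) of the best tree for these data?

4

The outgroup has state '0' for every character, so '1' is the derived state throughout.
Trait 1: derived state '1' in Taxon 1, Taxon 5, Taxon 6, and Taxon 8 only — synapomorphy for {Taxon 1, Taxon 5, Taxon 6, Taxon 8}.
Trait 2 (derived state '1') is shared by Taxon 1 and Taxon 6 — a synapomorphy uniting that clade.
Trait 3: derived state '1' in Taxon 5 only — an autapomorphy, so it tells us nothing about relationships among taxa.
Trait 4 (derived state '1') is shared by Taxon 5 and Taxon 8 — a synapomorphy uniting that clade.
Most parsimonious ingroup topology: (((Taxon 1,Taxon 6),(Taxon 5,Taxon 8)),Taxon 7).
Changes per character on this tree: Trait 1: 1; Trait 2: 1; Trait 3: 1; Trait 4: 1.
Total = 4.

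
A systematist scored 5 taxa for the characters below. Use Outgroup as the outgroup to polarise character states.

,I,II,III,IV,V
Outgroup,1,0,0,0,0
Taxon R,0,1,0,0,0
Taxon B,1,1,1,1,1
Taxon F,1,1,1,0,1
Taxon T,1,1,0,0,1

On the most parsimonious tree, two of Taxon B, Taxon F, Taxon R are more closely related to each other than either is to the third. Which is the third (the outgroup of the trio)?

Character polarity is set by the outgroup: the derived state is whichever differs from the outgroup's state, so for I the derived state is '0', and for the remaining characters it is '1'.
I: derived state '0' in Taxon R only — an autapomorphy, so it tells us nothing about relationships among taxa.
All ingroup taxa share the derived state '1' for II; it defines the ingroup but does not resolve relationships within it.
Only Taxon B and Taxon F show the derived state '1' for III, supporting them as a clade.
IV: derived state '1' in Taxon B only — an autapomorphy, so it tells us nothing about relationships among taxa.
Only Taxon B, Taxon F, and Taxon T show the derived state '1' for V, supporting them as a clade.
Most parsimonious ingroup topology: (Taxon R,((Taxon B,Taxon F),Taxon T)).
Taxon F and Taxon B share a more recent common ancestor with each other than either does with Taxon R, so Taxon R is the least closely related of the three.

Taxon R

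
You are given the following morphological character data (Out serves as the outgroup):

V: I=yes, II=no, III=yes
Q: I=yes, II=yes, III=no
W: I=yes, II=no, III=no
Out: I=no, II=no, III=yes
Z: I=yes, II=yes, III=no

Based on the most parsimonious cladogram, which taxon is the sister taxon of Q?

Character polarity is set by the outgroup: the derived state is whichever differs from the outgroup's state, so for III the derived state is 'no', and for the remaining characters it is 'yes'.
I (derived state 'yes') is shared by all ingroup taxa — unites the whole ingroup.
II (derived state 'yes') is shared by Q and Z — a synapomorphy uniting that clade.
III: derived state 'no' in Q, W, and Z only — synapomorphy for {Q, W, Z}.
Most parsimonious ingroup topology: (V,(W,(Z,Q))).
Q and Z form a cherry on this tree, so they are sister taxa.

Z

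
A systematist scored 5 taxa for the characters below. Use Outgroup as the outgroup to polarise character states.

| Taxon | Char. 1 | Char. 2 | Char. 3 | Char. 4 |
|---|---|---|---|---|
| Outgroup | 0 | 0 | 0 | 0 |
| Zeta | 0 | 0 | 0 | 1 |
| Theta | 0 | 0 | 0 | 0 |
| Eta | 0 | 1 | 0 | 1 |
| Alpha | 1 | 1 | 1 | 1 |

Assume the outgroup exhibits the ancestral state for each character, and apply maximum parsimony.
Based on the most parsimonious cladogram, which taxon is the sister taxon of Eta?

Alpha

The outgroup has state '0' for every character, so '1' is the derived state throughout.
Char. 1: derived state '1' in Alpha only — an autapomorphy, so it tells us nothing about relationships among taxa.
Char. 2: derived state '1' in Alpha and Eta only — synapomorphy for {Alpha, Eta}.
Char. 3 (derived state '1') is unique to Alpha (autapomorphy; uninformative for grouping).
Only Alpha, Eta, and Zeta show the derived state '1' for Char. 4, supporting them as a clade.
Most parsimonious ingroup topology: ((Zeta,(Eta,Alpha)),Theta).
Eta and Alpha form a cherry on this tree, so they are sister taxa.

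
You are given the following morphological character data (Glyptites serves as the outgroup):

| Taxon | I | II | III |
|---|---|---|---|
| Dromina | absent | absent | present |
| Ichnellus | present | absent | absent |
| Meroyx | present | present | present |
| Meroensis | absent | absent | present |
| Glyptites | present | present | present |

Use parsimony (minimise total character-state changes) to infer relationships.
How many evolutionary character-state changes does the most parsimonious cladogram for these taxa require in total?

3

The outgroup has state 'present' for every character, so 'absent' is the derived state throughout.
Only Dromina and Meroensis show the derived state 'absent' for I, supporting them as a clade.
Only Dromina, Ichnellus, and Meroensis show the derived state 'absent' for II, supporting them as a clade.
III: derived state 'absent' in Ichnellus only — an autapomorphy, so it tells us nothing about relationships among taxa.
Most parsimonious ingroup topology: (((Meroensis,Dromina),Ichnellus),Meroyx).
Changes per character on this tree: I: 1; II: 1; III: 1.
Total = 3.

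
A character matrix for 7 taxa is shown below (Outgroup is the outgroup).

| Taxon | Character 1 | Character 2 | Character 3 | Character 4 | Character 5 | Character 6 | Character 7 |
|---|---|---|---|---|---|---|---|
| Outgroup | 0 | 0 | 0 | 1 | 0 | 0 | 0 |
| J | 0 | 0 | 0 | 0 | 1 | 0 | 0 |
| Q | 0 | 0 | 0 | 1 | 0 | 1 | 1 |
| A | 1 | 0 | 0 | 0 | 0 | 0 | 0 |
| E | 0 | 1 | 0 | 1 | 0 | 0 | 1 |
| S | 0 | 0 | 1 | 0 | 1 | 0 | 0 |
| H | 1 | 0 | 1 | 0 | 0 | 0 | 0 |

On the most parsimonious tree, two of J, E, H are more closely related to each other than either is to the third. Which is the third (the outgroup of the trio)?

E

Character polarity is set by the outgroup: the derived state is whichever differs from the outgroup's state, so for Character 4 the derived state is '0', and for the remaining characters it is '1'.
Only A and H show the derived state '1' for Character 1, supporting them as a clade.
Character 2: derived state '1' in E only — an autapomorphy, so it tells us nothing about relationships among taxa.
Character 3 (state '1') occurs in H and S but conflicts with the nesting implied by the other characters — most parsimoniously interpreted as homoplasy.
Only A, H, J, and S show the derived state '0' for Character 4, supporting them as a clade.
Character 5: derived state '1' in J and S only — synapomorphy for {J, S}.
Character 6: derived state '1' in Q only — an autapomorphy, so it tells us nothing about relationships among taxa.
Only E and Q show the derived state '1' for Character 7, supporting them as a clade.
Most parsimonious ingroup topology: (((J,S),(A,H)),(Q,E)).
J and H share a more recent common ancestor with each other than either does with E, so E is the least closely related of the three.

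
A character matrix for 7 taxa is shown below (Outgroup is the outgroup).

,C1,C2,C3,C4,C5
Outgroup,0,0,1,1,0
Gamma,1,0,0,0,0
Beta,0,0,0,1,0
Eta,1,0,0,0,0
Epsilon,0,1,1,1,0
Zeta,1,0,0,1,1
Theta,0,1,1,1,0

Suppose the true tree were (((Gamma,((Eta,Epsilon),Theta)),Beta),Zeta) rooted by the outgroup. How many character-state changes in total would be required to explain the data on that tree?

11

Map each character onto (((Gamma,((Eta,Epsilon),Theta)),Beta),Zeta) (rooted by Outgroup) and count the minimum state changes it requires (Fitch parsimony):
C1: 3; C2: 2; C3: 3; C4: 2; C5: 1.
Total tree length = 11.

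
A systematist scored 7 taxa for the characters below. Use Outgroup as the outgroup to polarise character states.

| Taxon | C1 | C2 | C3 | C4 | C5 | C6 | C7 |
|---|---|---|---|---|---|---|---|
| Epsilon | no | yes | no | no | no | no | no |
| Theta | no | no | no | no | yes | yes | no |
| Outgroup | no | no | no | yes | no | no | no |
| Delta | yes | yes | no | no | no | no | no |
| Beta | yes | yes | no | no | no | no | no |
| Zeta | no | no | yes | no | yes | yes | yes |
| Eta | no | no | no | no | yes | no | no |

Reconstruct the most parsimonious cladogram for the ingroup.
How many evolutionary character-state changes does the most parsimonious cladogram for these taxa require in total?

7

Character polarity is set by the outgroup: the derived state is whichever differs from the outgroup's state, so for C4 the derived state is 'no', and for the remaining characters it is 'yes'.
C1 (derived state 'yes') is shared by Beta and Delta — a synapomorphy uniting that clade.
Only Beta, Delta, and Epsilon show the derived state 'yes' for C2, supporting them as a clade.
C3 (derived state 'yes') is unique to Zeta (autapomorphy; uninformative for grouping).
All ingroup taxa share the derived state 'no' for C4; it defines the ingroup but does not resolve relationships within it.
C5: derived state 'yes' in Eta, Theta, and Zeta only — synapomorphy for {Eta, Theta, Zeta}.
C6: derived state 'yes' in Theta and Zeta only — synapomorphy for {Theta, Zeta}.
C7 (derived state 'yes') is unique to Zeta (autapomorphy; uninformative for grouping).
Most parsimonious ingroup topology: (((Delta,Beta),Epsilon),(Eta,(Zeta,Theta))).
Changes per character on this tree: C1: 1; C2: 1; C3: 1; C4: 1; C5: 1; C6: 1; C7: 1.
Total = 7.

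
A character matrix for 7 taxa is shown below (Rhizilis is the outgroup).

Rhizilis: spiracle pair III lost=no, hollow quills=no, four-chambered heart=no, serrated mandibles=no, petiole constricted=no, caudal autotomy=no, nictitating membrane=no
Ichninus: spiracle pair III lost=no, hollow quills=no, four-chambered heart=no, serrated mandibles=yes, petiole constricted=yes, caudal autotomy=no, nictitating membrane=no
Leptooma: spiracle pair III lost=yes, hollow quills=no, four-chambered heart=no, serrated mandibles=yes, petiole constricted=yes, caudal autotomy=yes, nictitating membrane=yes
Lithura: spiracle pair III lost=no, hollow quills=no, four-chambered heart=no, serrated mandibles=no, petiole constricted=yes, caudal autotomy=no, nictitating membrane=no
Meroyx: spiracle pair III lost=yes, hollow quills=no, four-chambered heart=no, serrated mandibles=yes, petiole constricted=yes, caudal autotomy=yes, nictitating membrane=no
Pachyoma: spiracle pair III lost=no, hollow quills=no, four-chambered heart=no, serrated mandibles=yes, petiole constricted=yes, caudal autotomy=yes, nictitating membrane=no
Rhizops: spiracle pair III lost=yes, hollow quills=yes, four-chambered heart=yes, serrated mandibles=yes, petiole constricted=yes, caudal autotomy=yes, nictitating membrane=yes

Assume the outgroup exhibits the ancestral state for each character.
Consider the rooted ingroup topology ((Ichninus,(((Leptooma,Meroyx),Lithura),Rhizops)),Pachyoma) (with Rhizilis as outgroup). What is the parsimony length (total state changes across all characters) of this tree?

12

Map each character onto ((Ichninus,(((Leptooma,Meroyx),Lithura),Rhizops)),Pachyoma) (rooted by Rhizilis) and count the minimum state changes it requires (Fitch parsimony):
spiracle pair III lost: 2; hollow quills: 1; four-chambered heart: 1; serrated mandibles: 2; petiole constricted: 1; caudal autotomy: 3; nictitating membrane: 2.
Total tree length = 12.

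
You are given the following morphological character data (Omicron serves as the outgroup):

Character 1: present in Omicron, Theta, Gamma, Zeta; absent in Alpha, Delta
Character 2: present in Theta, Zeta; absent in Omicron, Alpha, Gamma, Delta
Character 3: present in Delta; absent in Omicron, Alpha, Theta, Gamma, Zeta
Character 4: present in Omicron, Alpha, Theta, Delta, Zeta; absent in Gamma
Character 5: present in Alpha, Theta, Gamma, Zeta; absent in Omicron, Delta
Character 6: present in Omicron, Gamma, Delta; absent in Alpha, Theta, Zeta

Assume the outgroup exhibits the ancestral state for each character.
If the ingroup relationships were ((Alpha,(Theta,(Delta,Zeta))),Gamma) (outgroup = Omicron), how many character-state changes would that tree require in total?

10

Map each character onto ((Alpha,(Theta,(Delta,Zeta))),Gamma) (rooted by Omicron) and count the minimum state changes it requires (Fitch parsimony):
Character 1: 2; Character 2: 2; Character 3: 1; Character 4: 1; Character 5: 2; Character 6: 2.
Total tree length = 10.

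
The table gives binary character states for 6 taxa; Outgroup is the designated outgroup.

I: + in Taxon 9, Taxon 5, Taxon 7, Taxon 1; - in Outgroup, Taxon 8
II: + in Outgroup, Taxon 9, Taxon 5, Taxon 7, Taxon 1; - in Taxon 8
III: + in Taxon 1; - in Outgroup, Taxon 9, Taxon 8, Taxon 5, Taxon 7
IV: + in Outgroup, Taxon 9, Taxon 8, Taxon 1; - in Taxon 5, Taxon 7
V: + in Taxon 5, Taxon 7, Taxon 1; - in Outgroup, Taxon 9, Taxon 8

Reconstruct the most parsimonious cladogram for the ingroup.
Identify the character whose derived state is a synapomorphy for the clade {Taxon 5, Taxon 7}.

Character polarity is set by the outgroup: the derived state is whichever differs from the outgroup's state, so for II, IV the derived state is '-', and for the remaining characters it is '+'.
I: derived state '+' in Taxon 1, Taxon 5, Taxon 7, and Taxon 9 only — synapomorphy for {Taxon 1, Taxon 5, Taxon 7, Taxon 9}.
II: derived state '-' in Taxon 8 only — an autapomorphy, so it tells us nothing about relationships among taxa.
III (derived state '+') is unique to Taxon 1 (autapomorphy; uninformative for grouping).
IV (derived state '-') is shared by Taxon 5 and Taxon 7 — a synapomorphy uniting that clade.
Only Taxon 1, Taxon 5, and Taxon 7 show the derived state '+' for V, supporting them as a clade.
Most parsimonious ingroup topology: ((Taxon 9,((Taxon 5,Taxon 7),Taxon 1)),Taxon 8).
The clade {Taxon 5, Taxon 7} is supported by IV: its derived state '-' occurs in exactly those taxa and in no other taxon (including the outgroup).

IV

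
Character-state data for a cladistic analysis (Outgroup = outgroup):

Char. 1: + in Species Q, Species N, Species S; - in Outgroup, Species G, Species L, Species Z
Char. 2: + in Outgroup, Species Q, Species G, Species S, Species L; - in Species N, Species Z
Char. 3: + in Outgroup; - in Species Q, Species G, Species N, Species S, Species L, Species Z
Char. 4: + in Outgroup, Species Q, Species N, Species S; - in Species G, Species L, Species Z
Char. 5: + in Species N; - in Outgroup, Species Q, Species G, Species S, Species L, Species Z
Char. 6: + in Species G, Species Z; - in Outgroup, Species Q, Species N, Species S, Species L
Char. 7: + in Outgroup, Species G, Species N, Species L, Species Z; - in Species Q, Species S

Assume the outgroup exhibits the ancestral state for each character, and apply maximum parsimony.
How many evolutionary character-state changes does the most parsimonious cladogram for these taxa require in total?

Character polarity is set by the outgroup: the derived state is whichever differs from the outgroup's state, so for Char. 2, Char. 3, Char. 4, Char. 7 the derived state is '-', and for the remaining characters it is '+'.
Char. 1: derived state '+' in Species N, Species Q, and Species S only — synapomorphy for {Species N, Species Q, Species S}.
Char. 2 (state '-') occurs in Species N and Species Z but conflicts with the nesting implied by the other characters — most parsimoniously interpreted as homoplasy.
Char. 3 (derived state '-') is shared by all ingroup taxa — unites the whole ingroup.
Char. 4 (derived state '-') is shared by Species G, Species L, and Species Z — a synapomorphy uniting that clade.
Char. 5: derived state '+' in Species N only — an autapomorphy, so it tells us nothing about relationships among taxa.
Char. 6: derived state '+' in Species G and Species Z only — synapomorphy for {Species G, Species Z}.
Char. 7: derived state '-' in Species Q and Species S only — synapomorphy for {Species Q, Species S}.
Most parsimonious ingroup topology: (((Species Q,Species S),Species N),((Species G,Species Z),Species L)).
Changes per character on this tree: Char. 1: 1; Char. 2: 2; Char. 3: 1; Char. 4: 1; Char. 5: 1; Char. 6: 1; Char. 7: 1.
Total = 8.

8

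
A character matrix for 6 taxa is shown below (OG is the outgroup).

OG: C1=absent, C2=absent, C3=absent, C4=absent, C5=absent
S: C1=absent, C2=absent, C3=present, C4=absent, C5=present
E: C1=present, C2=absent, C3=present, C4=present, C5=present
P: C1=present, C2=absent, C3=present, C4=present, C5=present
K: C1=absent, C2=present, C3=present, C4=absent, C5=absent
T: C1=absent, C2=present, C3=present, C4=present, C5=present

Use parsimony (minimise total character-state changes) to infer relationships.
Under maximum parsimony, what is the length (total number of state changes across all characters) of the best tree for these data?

6

The outgroup has state 'absent' for every character, so 'present' is the derived state throughout.
C1: derived state 'present' in E and P only — synapomorphy for {E, P}.
C2 groups K and T, which is incompatible with the clades supported by the remaining characters; treating it as convergent (homoplasy) costs fewer steps than any alternative tree.
C3 (derived state 'present') is shared by all ingroup taxa — unites the whole ingroup.
Only E, P, and T show the derived state 'present' for C4, supporting them as a clade.
Only E, P, S, and T show the derived state 'present' for C5, supporting them as a clade.
Most parsimonious ingroup topology: ((S,((E,P),T)),K).
Changes per character on this tree: C1: 1; C2: 2; C3: 1; C4: 1; C5: 1.
Total = 6.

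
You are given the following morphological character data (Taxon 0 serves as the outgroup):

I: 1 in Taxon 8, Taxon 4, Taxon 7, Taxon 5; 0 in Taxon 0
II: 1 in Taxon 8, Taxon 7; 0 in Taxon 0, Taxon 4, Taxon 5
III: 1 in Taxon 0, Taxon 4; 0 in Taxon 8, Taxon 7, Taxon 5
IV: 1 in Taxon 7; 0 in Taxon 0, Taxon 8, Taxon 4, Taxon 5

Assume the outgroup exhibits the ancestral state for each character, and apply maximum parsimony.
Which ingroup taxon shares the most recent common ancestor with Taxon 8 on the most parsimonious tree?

Character polarity is set by the outgroup: the derived state is whichever differs from the outgroup's state, so for III the derived state is '0', and for the remaining characters it is '1'.
I (derived state '1') is shared by all ingroup taxa — unites the whole ingroup.
II: derived state '1' in Taxon 7 and Taxon 8 only — synapomorphy for {Taxon 7, Taxon 8}.
III: derived state '0' in Taxon 5, Taxon 7, and Taxon 8 only — synapomorphy for {Taxon 5, Taxon 7, Taxon 8}.
IV (derived state '1') is unique to Taxon 7 (autapomorphy; uninformative for grouping).
Most parsimonious ingroup topology: (((Taxon 8,Taxon 7),Taxon 5),Taxon 4).
Taxon 8 and Taxon 7 form a cherry on this tree, so they are sister taxa.

Taxon 7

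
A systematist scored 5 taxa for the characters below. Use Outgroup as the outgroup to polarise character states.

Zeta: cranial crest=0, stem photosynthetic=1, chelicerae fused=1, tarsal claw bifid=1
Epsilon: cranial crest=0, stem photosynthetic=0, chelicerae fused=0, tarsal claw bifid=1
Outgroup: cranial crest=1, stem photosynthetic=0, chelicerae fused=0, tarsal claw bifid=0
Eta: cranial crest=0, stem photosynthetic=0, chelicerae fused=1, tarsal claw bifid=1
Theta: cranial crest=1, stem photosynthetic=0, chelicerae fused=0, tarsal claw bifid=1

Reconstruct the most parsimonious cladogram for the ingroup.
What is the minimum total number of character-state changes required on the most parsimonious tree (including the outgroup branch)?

4

Character polarity is set by the outgroup: the derived state is whichever differs from the outgroup's state, so for cranial crest the derived state is '0', and for the remaining characters it is '1'.
cranial crest: derived state '0' in Epsilon, Eta, and Zeta only — synapomorphy for {Epsilon, Eta, Zeta}.
stem photosynthetic: derived state '1' in Zeta only — an autapomorphy, so it tells us nothing about relationships among taxa.
Only Eta and Zeta show the derived state '1' for chelicerae fused, supporting them as a clade.
All ingroup taxa share the derived state '1' for tarsal claw bifid; it defines the ingroup but does not resolve relationships within it.
Most parsimonious ingroup topology: (((Zeta,Eta),Epsilon),Theta).
Changes per character on this tree: cranial crest: 1; stem photosynthetic: 1; chelicerae fused: 1; tarsal claw bifid: 1.
Total = 4.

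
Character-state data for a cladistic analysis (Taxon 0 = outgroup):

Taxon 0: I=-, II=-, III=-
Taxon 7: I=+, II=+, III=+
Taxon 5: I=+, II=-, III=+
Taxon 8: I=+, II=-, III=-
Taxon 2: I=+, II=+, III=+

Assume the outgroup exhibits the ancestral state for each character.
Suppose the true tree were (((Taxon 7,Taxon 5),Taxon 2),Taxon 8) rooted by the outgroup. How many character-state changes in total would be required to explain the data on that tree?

4

Map each character onto (((Taxon 7,Taxon 5),Taxon 2),Taxon 8) (rooted by Taxon 0) and count the minimum state changes it requires (Fitch parsimony):
I: 1; II: 2; III: 1.
Total tree length = 4.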